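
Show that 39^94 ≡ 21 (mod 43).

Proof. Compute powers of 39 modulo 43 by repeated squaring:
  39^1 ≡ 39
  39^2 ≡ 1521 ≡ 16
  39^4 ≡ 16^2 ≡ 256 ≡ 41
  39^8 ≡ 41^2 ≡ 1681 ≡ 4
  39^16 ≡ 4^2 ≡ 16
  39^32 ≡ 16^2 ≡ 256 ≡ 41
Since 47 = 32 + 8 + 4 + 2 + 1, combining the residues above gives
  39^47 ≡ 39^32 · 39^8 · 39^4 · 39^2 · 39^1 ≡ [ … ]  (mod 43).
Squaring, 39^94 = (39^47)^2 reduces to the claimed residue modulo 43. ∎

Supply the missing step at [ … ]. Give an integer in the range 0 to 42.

Multiply the listed residues: 41 · 4 · 41 · 16 · 39 = 164 → 6724 → 107584 → 4195776.
Reducing modulo 43: 4195776 = 97576·43 + 8, so 39^47 ≡ 8.

8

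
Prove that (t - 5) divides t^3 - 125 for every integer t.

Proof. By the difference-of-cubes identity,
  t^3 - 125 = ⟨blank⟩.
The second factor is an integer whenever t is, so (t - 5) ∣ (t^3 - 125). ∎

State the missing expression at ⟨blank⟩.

Polynomial division of t^3 - 125 by t - 5 leaves remainder 0 and quotient t^2 + 5t + 25.
Hence t^3 - 125 = (t - 5)(t^2 + 5t + 25).

(t - 5)(t^2 + 5t + 25)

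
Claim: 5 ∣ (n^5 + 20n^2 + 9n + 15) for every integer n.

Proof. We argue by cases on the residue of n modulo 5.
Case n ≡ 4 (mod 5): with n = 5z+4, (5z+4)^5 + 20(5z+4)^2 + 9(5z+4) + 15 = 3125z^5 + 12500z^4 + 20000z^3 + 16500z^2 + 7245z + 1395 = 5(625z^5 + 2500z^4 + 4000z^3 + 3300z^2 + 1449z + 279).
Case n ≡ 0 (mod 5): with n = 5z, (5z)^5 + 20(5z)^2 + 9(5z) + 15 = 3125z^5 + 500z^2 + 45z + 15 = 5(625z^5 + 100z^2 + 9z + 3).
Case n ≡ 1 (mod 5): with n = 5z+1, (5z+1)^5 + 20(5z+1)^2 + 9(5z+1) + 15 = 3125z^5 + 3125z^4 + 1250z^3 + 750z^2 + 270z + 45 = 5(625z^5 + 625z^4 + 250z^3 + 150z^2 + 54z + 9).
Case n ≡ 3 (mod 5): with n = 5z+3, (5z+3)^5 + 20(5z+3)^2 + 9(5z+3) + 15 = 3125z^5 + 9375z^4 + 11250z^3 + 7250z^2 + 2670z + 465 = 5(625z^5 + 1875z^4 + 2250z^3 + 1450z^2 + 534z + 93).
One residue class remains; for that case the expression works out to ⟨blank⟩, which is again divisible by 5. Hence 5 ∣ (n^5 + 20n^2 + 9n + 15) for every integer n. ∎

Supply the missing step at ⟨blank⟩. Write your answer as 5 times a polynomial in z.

5(625z^5 + 1250z^4 + 1000z^3 + 500z^2 + 169z + 29)

Only n ≡ 2 (mod 5) is unaccounted for. Put n = 5z+2:
(5z+2)^5 + 20(5z+2)^2 + 9(5z+2) + 15 expands to 3125z^5 + 6250z^4 + 5000z^3 + 2500z^2 + 845z + 145,
and factoring out 5 leaves 5(625z^5 + 1250z^4 + 1000z^3 + 500z^2 + 169z + 29).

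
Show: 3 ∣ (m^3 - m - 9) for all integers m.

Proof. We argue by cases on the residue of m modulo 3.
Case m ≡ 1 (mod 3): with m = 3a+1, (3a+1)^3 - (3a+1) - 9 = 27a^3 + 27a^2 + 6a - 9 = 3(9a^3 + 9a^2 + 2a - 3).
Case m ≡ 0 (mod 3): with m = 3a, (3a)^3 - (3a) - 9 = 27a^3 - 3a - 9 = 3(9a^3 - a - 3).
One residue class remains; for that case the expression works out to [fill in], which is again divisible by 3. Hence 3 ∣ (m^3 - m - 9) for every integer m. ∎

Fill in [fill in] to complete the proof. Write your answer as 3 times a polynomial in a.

3(9a^3 + 18a^2 + 11a - 1)

Only m ≡ 2 (mod 3) is unaccounted for. Put m = 3a+2:
(3a+2)^3 - (3a+2) - 9 expands to 27a^3 + 54a^2 + 33a - 3,
and factoring out 3 leaves 3(9a^3 + 18a^2 + 11a - 1).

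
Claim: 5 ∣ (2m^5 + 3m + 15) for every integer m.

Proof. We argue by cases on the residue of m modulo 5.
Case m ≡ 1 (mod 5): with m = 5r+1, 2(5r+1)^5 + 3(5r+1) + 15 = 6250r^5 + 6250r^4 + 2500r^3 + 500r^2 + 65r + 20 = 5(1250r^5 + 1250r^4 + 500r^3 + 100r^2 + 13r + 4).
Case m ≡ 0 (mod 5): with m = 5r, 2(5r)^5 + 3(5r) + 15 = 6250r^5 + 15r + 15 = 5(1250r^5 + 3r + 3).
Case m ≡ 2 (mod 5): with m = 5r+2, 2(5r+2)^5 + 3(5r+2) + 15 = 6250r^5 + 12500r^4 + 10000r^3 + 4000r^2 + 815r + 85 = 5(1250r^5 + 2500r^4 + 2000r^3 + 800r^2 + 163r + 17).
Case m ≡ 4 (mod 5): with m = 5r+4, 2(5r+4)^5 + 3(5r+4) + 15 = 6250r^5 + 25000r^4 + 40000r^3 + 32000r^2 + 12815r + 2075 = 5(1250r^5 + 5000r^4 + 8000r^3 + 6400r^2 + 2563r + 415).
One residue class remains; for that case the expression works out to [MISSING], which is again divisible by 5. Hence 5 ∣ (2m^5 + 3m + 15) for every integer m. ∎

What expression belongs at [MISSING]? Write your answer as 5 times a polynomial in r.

5(1250r^5 + 3750r^4 + 4500r^3 + 2700r^2 + 813r + 102)

The residues treated are {1, 0, 2, 4}, so the missing case is m ≡ 3 (mod 5); write m = 5r+3.
Then 2(5r+3)^5 + 3(5r+3) + 15 = 6250r^5 + 18750r^4 + 22500r^3 + 13500r^2 + 4065r + 510 = 5(1250r^5 + 3750r^4 + 4500r^3 + 2700r^2 + 813r + 102).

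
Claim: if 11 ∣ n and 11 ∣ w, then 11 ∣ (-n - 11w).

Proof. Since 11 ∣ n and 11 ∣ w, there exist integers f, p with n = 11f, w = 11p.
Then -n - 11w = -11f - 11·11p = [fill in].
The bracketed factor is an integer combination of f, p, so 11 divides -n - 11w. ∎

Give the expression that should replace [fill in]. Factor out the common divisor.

Each term has a factor of 11: -11f - 11·11p = 11·(-f - 11p).
Since -f - 11p is an integer, 11 ∣ (-n - 11w).

11(-f - 11p)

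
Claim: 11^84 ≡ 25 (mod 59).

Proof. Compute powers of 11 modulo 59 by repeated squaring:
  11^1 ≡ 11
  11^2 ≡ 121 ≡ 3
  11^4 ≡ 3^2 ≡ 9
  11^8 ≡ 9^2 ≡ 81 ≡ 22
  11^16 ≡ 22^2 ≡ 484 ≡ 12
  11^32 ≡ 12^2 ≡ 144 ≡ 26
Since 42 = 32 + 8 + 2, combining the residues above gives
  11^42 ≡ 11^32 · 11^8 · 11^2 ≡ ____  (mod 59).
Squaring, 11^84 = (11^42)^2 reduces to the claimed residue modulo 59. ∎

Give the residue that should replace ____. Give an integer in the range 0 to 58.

11^32 · 11^8 · 11^2 ≡ 26 · 22 · 3 = 1716.
1716 mod 59 = 5, so 11^42 ≡ 5 (mod 59).

5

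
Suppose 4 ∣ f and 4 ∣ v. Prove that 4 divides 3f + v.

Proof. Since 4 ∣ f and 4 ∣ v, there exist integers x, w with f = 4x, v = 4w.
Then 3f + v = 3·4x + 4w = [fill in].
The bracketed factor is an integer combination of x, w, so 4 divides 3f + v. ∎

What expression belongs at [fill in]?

4(w + 3x)

Pull the common 4 out of every term: 3·4x + 4w = 4(w + 3x).
w + 3x is an integer, which exhibits the divisibility.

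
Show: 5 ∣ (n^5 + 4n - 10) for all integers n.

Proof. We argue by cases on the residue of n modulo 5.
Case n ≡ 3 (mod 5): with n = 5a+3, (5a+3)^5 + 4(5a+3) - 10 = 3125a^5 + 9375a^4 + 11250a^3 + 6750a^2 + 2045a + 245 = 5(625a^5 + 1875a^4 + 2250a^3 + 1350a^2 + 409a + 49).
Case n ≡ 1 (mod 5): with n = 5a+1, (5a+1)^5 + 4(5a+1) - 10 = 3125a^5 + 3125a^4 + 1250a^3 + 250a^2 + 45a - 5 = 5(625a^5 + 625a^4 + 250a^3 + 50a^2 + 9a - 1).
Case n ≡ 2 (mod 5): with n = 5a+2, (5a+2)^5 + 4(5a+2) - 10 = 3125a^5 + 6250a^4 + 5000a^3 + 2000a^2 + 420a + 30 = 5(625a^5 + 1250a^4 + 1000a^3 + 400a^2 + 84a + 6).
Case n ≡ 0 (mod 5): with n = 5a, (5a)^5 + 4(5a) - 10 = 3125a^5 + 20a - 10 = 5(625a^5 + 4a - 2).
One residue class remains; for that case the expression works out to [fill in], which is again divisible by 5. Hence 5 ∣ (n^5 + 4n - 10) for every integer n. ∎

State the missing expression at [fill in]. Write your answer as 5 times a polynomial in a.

5(625a^5 + 2500a^4 + 4000a^3 + 3200a^2 + 1284a + 206)

Only n ≡ 4 (mod 5) is unaccounted for. Put n = 5a+4:
(5a+4)^5 + 4(5a+4) - 10 expands to 3125a^5 + 12500a^4 + 20000a^3 + 16000a^2 + 6420a + 1030,
and factoring out 5 leaves 5(625a^5 + 2500a^4 + 4000a^3 + 3200a^2 + 1284a + 206).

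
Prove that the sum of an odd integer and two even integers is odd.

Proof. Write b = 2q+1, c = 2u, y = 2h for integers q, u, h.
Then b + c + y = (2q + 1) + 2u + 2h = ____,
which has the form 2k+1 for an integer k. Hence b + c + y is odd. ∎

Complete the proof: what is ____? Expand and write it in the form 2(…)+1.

2(h + q + u) + 1

(2q + 1) + 2u + 2h = 2h + 2q + 2u + 1
= 2(h + q + u) + 1.
Since h + q + u is an integer, the sum is of the form 2k+1 for an integer k.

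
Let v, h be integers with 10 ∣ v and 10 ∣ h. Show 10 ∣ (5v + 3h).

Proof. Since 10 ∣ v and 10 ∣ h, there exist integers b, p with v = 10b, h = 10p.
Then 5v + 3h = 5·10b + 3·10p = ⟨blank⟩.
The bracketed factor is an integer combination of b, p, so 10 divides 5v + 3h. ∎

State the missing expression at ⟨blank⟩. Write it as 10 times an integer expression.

10(5b + 3p)

Pull the common 10 out of every term: 5·10b + 3·10p = 10(5b + 3p).
5b + 3p is an integer, which exhibits the divisibility.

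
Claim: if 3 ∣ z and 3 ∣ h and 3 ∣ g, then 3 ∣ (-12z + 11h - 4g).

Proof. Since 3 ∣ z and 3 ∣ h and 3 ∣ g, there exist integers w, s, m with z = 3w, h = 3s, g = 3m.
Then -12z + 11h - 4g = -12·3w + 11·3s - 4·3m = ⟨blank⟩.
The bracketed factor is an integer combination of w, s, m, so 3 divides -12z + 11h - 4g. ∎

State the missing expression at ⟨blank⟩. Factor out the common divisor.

Each term has a factor of 3: -12·3w + 11·3s - 4·3m = 3·(-4m + 11s - 12w).
Since -4m + 11s - 12w is an integer, 3 ∣ (-12z + 11h - 4g).

3(-4m + 11s - 12w)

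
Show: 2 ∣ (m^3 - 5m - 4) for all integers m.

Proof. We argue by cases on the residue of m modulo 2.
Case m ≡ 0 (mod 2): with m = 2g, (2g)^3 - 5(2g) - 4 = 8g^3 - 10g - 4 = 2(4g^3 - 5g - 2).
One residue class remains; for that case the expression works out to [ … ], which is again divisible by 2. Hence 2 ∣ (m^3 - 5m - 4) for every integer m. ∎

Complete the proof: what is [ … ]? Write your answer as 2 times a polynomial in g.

2(4g^3 + 6g^2 - 2g - 4)

Only m ≡ 1 (mod 2) is unaccounted for. Put m = 2g+1:
(2g+1)^3 - 5(2g+1) - 4 expands to 8g^3 + 12g^2 - 4g - 8,
and factoring out 2 leaves 2(4g^3 + 6g^2 - 2g - 4).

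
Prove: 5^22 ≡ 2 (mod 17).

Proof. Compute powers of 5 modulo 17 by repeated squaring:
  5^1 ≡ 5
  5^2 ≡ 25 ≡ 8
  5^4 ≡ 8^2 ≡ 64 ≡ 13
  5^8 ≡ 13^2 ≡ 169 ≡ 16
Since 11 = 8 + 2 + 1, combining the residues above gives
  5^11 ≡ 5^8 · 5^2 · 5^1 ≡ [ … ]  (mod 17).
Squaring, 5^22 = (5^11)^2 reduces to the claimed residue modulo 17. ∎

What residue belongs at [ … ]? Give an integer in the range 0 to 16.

11

Multiply the listed residues: 16 · 8 · 5 = 128 → 640.
Reducing modulo 17: 640 = 37·17 + 11, so 5^11 ≡ 11.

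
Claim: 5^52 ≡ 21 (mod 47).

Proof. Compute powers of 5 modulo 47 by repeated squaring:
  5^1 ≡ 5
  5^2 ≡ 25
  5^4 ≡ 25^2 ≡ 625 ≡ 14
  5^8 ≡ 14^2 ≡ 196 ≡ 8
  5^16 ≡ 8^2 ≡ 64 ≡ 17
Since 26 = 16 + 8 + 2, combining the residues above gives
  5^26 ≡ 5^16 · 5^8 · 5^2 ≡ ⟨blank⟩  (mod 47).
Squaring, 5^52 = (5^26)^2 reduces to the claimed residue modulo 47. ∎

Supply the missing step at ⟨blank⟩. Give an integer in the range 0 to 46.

16

Multiply the listed residues: 17 · 8 · 25 = 136 → 3400.
Reducing modulo 47: 3400 = 72·47 + 16, so 5^26 ≡ 16.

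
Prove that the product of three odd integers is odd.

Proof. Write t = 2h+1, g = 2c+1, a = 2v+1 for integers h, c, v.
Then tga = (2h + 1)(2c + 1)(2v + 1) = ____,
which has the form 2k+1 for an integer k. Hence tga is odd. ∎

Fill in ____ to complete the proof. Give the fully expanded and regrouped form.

(2h + 1)(2c + 1)(2v + 1) = 8chv + 4ch + 4cv + 2c + 4hv + 2h + 2v + 1
= 2(4chv + 2ch + 2cv + c + 2hv + h + v) + 1.
Since 4chv + 2ch + 2cv + c + 2hv + h + v is an integer, the product is of the form 2k+1 for an integer k.

2(4chv + 2ch + 2cv + c + 2hv + h + v) + 1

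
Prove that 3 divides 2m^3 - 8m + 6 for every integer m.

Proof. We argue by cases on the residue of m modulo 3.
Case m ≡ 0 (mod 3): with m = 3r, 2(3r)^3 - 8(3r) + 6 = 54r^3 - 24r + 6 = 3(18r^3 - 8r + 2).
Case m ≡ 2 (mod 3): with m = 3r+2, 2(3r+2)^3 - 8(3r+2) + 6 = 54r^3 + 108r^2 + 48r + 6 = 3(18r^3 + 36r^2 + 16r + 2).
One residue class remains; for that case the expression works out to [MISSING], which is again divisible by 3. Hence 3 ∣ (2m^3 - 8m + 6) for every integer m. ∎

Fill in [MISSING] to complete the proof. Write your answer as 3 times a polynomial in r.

The residues treated are {0, 2}, so the missing case is m ≡ 1 (mod 3); write m = 3r+1.
Then 2(3r+1)^3 - 8(3r+1) + 6 = 54r^3 + 54r^2 - 6r = 3(18r^3 + 18r^2 - 2r).

3(18r^3 + 18r^2 - 2r)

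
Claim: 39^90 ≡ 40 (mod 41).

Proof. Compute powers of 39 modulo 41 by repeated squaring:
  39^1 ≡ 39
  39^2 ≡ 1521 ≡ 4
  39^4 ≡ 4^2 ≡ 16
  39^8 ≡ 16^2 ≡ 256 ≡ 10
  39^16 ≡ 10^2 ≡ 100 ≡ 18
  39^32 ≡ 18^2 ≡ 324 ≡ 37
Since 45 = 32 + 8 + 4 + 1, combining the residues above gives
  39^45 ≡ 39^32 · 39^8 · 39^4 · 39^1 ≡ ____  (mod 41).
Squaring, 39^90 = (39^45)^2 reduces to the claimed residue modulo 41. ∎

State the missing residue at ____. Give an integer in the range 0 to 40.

39^32 · 39^8 · 39^4 · 39^1 ≡ 37 · 10 · 16 · 39 = 230880.
230880 mod 41 = 9, so 39^45 ≡ 9 (mod 41).

9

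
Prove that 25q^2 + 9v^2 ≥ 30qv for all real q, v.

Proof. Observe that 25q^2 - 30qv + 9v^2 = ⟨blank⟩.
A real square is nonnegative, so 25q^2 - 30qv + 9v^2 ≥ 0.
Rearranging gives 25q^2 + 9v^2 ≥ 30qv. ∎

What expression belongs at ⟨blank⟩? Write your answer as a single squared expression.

The leading and trailing coefficients are 5^2 and 3^2, and 30 = 2·5·3, so the trinomial is (5q - 3v)^2.
Hence 25q^2 - 30qv + 9v^2 ≥ 0.

(5q - 3v)^2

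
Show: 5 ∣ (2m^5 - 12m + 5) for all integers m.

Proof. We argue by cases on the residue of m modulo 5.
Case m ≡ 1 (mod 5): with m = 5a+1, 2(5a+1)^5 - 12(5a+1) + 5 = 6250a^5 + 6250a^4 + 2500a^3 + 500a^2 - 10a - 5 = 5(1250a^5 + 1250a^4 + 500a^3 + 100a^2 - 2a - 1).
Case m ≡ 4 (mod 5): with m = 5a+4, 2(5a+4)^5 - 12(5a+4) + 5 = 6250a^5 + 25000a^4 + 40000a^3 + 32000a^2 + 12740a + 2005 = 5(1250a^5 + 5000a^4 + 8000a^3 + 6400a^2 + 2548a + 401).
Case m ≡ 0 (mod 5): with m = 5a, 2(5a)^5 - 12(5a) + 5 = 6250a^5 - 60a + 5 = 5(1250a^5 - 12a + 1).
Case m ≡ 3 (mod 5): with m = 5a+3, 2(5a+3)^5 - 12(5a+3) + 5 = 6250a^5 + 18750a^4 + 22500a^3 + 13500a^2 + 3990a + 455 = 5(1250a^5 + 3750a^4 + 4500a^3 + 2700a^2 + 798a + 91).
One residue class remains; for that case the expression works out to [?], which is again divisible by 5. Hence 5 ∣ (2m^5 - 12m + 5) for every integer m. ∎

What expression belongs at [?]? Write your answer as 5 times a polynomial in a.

Only m ≡ 2 (mod 5) is unaccounted for. Put m = 5a+2:
2(5a+2)^5 - 12(5a+2) + 5 expands to 6250a^5 + 12500a^4 + 10000a^3 + 4000a^2 + 740a + 45,
and factoring out 5 leaves 5(1250a^5 + 2500a^4 + 2000a^3 + 800a^2 + 148a + 9).

5(1250a^5 + 2500a^4 + 2000a^3 + 800a^2 + 148a + 9)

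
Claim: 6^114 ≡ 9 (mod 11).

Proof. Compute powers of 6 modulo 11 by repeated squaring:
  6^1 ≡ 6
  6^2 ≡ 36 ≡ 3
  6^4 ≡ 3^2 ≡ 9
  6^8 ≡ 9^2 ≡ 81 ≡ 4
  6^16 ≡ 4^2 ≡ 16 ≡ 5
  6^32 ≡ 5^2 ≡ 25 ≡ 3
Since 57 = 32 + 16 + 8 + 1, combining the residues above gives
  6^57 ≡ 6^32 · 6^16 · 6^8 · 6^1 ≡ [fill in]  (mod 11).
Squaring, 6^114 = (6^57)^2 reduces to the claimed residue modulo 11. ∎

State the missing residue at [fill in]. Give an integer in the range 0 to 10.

8

6^32 · 6^16 · 6^8 · 6^1 ≡ 3 · 5 · 4 · 6 = 360.
360 mod 11 = 8, so 6^57 ≡ 8 (mod 11).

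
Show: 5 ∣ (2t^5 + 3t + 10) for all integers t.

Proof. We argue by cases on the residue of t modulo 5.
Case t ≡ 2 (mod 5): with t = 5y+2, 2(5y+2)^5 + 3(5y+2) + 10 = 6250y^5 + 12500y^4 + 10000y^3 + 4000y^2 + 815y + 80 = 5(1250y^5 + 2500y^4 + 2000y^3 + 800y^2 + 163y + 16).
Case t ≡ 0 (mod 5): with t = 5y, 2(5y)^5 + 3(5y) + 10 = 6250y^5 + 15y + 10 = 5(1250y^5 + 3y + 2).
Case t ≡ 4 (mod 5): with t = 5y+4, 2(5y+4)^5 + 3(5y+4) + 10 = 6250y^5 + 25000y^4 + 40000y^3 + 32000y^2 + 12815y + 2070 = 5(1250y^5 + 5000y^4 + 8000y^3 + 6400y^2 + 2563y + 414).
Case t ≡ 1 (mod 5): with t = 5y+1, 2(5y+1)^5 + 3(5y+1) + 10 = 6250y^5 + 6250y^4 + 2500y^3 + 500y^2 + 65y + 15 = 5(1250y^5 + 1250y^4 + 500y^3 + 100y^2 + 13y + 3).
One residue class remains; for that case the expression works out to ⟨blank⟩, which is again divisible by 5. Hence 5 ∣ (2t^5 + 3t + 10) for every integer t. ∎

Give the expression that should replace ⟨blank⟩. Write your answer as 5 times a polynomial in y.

5(1250y^5 + 3750y^4 + 4500y^3 + 2700y^2 + 813y + 101)

The residues treated are {2, 0, 4, 1}, so the missing case is t ≡ 3 (mod 5); write t = 5y+3.
Then 2(5y+3)^5 + 3(5y+3) + 10 = 6250y^5 + 18750y^4 + 22500y^3 + 13500y^2 + 4065y + 505 = 5(1250y^5 + 3750y^4 + 4500y^3 + 2700y^2 + 813y + 101).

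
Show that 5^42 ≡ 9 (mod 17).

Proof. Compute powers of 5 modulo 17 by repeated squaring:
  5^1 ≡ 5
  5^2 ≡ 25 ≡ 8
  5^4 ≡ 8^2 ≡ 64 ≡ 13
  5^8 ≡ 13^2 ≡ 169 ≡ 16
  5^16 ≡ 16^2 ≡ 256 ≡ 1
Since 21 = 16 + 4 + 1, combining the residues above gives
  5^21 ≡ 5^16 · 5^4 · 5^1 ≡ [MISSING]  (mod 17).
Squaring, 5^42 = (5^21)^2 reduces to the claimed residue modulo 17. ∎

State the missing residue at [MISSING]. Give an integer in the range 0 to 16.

5^16 · 5^4 · 5^1 ≡ 1 · 13 · 5 = 65.
65 mod 17 = 14, so 5^21 ≡ 14 (mod 17).

14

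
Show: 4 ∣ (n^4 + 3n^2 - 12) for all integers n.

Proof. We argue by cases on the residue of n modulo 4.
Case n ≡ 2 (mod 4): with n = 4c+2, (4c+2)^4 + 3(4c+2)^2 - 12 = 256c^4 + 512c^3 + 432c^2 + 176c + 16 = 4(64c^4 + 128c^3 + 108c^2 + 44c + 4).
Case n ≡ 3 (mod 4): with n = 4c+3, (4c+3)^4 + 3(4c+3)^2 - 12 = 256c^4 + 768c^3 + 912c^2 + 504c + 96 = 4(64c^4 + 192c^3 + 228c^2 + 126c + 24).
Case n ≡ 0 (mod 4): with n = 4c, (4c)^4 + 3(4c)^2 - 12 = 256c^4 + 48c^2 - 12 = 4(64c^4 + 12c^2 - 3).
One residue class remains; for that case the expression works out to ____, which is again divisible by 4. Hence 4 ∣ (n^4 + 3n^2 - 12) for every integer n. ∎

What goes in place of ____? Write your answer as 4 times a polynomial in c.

The residues treated are {2, 3, 0}, so the missing case is n ≡ 1 (mod 4); write n = 4c+1.
Then (4c+1)^4 + 3(4c+1)^2 - 12 = 256c^4 + 256c^3 + 144c^2 + 40c - 8 = 4(64c^4 + 64c^3 + 36c^2 + 10c - 2).

4(64c^4 + 64c^3 + 36c^2 + 10c - 2)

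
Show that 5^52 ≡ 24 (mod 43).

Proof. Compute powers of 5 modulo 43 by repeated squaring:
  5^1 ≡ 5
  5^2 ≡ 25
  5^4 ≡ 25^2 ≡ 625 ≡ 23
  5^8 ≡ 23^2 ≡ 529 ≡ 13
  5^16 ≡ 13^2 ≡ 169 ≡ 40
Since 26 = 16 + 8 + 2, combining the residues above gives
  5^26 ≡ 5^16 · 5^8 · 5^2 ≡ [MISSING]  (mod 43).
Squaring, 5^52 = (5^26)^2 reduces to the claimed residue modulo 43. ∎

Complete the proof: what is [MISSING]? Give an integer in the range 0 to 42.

14

Multiply the listed residues: 40 · 13 · 25 = 520 → 13000.
Reducing modulo 43: 13000 = 302·43 + 14, so 5^26 ≡ 14.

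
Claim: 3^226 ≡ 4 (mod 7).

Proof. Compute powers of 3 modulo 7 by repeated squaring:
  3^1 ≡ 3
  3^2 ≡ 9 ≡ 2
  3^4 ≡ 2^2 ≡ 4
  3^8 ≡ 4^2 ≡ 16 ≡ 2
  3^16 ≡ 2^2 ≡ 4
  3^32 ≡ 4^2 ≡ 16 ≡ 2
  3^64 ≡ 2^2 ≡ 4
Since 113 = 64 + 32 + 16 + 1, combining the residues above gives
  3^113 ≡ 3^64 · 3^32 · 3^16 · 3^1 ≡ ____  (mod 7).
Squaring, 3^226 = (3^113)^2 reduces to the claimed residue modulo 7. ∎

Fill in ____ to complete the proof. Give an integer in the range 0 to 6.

5

Multiply the listed residues: 4 · 2 · 4 · 3 = 8 → 32 → 96.
Reducing modulo 7: 96 = 13·7 + 5, so 3^113 ≡ 5.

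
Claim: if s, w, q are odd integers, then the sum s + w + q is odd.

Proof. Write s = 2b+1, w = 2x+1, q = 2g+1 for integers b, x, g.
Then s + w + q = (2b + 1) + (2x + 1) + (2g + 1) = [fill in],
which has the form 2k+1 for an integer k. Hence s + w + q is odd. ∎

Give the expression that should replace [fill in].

2(b + g + x + 1) + 1

(2b + 1) + (2x + 1) + (2g + 1) = 2b + 2g + 2x + 3
= 2(b + g + x + 1) + 1.
Since b + g + x + 1 is an integer, the sum is of the form 2k+1 for an integer k.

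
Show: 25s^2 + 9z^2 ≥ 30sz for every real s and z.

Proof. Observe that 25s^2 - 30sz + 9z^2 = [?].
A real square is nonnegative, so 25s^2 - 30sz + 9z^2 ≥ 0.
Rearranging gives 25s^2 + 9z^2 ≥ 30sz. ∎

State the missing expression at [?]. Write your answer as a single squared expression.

(5s - 3z)^2

The leading and trailing coefficients are 5^2 and 3^2, and 30 = 2·5·3, so the trinomial is (5s - 3z)^2.
Hence 25s^2 - 30sz + 9z^2 ≥ 0.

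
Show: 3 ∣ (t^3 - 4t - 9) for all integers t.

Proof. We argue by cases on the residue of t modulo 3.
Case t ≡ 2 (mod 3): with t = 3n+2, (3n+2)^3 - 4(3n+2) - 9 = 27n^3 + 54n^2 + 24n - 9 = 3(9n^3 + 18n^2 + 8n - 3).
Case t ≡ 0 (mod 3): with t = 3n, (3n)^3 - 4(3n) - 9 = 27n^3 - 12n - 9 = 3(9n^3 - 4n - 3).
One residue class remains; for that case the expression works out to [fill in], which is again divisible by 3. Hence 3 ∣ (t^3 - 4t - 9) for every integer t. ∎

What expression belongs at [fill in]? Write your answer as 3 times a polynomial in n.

The residues treated are {2, 0}, so the missing case is t ≡ 1 (mod 3); write t = 3n+1.
Then (3n+1)^3 - 4(3n+1) - 9 = 27n^3 + 27n^2 - 3n - 12 = 3(9n^3 + 9n^2 - n - 4).

3(9n^3 + 9n^2 - n - 4)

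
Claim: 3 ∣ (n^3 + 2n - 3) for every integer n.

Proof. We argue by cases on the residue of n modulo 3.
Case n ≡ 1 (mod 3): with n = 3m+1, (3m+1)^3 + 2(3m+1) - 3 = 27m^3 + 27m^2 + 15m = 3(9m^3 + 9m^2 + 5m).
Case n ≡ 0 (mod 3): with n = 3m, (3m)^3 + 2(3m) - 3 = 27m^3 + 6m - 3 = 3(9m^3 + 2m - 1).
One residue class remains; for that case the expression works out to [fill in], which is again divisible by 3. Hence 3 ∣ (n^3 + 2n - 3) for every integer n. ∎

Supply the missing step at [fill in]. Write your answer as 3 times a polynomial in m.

3(9m^3 + 18m^2 + 14m + 3)

The residues treated are {1, 0}, so the missing case is n ≡ 2 (mod 3); write n = 3m+2.
Then (3m+2)^3 + 2(3m+2) - 3 = 27m^3 + 54m^2 + 42m + 9 = 3(9m^3 + 18m^2 + 14m + 3).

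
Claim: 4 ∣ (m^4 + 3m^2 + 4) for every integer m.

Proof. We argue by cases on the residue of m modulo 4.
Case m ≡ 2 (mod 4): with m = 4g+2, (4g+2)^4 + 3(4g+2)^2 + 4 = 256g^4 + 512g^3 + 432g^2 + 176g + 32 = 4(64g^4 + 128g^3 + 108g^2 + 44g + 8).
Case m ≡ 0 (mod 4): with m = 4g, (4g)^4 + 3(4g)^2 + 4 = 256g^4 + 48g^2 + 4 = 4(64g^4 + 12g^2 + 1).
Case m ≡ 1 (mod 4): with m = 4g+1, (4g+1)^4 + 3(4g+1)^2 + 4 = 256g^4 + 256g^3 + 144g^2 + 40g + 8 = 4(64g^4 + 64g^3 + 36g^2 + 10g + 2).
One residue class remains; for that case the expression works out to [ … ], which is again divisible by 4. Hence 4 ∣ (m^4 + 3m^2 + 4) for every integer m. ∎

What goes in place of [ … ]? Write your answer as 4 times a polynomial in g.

Only m ≡ 3 (mod 4) is unaccounted for. Put m = 4g+3:
(4g+3)^4 + 3(4g+3)^2 + 4 expands to 256g^4 + 768g^3 + 912g^2 + 504g + 112,
and factoring out 4 leaves 4(64g^4 + 192g^3 + 228g^2 + 126g + 28).

4(64g^4 + 192g^3 + 228g^2 + 126g + 28)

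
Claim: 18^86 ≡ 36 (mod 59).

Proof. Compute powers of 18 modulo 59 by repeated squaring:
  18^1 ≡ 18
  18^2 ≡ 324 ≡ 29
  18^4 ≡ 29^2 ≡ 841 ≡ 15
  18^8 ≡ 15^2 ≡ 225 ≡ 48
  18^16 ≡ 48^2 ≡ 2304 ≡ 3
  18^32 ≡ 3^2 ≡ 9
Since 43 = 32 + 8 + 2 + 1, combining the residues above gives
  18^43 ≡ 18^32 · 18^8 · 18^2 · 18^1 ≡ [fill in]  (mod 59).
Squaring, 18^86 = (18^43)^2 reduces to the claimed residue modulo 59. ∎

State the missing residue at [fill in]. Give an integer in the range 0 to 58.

18^32 · 18^8 · 18^2 · 18^1 ≡ 9 · 48 · 29 · 18 = 225504.
225504 mod 59 = 6, so 18^43 ≡ 6 (mod 59).

6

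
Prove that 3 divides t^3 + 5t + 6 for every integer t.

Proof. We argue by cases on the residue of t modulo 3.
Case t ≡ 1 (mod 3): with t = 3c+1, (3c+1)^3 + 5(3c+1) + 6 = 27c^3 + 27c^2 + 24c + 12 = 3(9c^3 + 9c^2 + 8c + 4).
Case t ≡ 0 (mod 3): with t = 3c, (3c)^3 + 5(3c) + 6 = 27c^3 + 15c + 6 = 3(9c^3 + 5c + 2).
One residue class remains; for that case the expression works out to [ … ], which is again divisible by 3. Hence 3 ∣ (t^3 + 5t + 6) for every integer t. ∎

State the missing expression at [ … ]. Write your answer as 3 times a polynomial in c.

3(9c^3 + 18c^2 + 17c + 8)

Only t ≡ 2 (mod 3) is unaccounted for. Put t = 3c+2:
(3c+2)^3 + 5(3c+2) + 6 expands to 27c^3 + 54c^2 + 51c + 24,
and factoring out 3 leaves 3(9c^3 + 18c^2 + 17c + 8).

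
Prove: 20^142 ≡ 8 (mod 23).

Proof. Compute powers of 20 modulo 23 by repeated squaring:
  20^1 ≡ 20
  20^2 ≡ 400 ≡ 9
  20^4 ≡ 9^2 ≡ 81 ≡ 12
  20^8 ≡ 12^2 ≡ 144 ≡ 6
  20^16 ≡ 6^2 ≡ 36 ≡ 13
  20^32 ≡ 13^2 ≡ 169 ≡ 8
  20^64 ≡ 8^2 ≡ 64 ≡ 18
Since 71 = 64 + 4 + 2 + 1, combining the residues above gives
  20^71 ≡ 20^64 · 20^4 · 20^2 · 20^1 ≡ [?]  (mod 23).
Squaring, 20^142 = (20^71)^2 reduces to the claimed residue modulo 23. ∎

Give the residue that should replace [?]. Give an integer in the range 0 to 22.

10

Multiply the listed residues: 18 · 12 · 9 · 20 = 216 → 1944 → 38880.
Reducing modulo 23: 38880 = 1690·23 + 10, so 20^71 ≡ 10.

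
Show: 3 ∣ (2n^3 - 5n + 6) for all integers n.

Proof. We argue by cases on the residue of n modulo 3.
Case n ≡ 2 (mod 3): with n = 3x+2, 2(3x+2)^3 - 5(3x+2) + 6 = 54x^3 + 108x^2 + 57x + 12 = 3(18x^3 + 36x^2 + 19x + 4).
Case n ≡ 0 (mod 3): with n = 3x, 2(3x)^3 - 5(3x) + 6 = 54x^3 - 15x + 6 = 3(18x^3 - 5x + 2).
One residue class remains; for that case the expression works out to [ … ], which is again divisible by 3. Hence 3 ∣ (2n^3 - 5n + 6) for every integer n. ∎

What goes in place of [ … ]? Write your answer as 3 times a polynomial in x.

Only n ≡ 1 (mod 3) is unaccounted for. Put n = 3x+1:
2(3x+1)^3 - 5(3x+1) + 6 expands to 54x^3 + 54x^2 + 3x + 3,
and factoring out 3 leaves 3(18x^3 + 18x^2 + x + 1).

3(18x^3 + 18x^2 + x + 1)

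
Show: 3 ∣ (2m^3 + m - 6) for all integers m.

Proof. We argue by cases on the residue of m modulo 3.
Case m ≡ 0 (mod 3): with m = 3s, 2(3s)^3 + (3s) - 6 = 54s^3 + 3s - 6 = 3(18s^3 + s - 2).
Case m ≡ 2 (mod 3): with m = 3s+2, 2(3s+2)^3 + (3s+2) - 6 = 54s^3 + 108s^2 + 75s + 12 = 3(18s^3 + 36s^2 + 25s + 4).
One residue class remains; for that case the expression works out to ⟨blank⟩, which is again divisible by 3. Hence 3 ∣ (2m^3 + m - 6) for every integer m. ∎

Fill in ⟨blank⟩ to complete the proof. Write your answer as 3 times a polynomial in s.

Only m ≡ 1 (mod 3) is unaccounted for. Put m = 3s+1:
2(3s+1)^3 + (3s+1) - 6 expands to 54s^3 + 54s^2 + 21s - 3,
and factoring out 3 leaves 3(18s^3 + 18s^2 + 7s - 1).

3(18s^3 + 18s^2 + 7s - 1)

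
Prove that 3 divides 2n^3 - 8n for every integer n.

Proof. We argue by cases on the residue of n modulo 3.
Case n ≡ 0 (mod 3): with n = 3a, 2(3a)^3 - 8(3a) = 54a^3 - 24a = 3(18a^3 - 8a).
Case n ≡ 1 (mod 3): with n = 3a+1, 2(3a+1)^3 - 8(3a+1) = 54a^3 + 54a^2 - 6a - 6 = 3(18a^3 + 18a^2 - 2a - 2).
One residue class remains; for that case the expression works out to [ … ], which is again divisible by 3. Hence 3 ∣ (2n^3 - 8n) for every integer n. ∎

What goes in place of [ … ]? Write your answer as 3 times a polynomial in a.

3(18a^3 + 36a^2 + 16a)

Only n ≡ 2 (mod 3) is unaccounted for. Put n = 3a+2:
2(3a+2)^3 - 8(3a+2) expands to 54a^3 + 108a^2 + 48a,
and factoring out 3 leaves 3(18a^3 + 36a^2 + 16a).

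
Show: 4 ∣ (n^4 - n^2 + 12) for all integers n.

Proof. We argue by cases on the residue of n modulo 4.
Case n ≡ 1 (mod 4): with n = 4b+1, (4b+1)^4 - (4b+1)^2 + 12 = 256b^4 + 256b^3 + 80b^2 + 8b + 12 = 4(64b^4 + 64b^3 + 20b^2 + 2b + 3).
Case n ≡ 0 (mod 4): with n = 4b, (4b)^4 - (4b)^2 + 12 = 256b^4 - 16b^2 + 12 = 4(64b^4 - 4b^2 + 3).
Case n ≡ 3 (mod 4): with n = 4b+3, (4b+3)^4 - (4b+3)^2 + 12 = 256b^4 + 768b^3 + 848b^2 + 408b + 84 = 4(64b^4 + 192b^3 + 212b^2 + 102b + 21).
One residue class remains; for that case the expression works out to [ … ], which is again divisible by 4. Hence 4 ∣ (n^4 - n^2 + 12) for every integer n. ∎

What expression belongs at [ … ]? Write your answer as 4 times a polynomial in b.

Only n ≡ 2 (mod 4) is unaccounted for. Put n = 4b+2:
(4b+2)^4 - (4b+2)^2 + 12 expands to 256b^4 + 512b^3 + 368b^2 + 112b + 24,
and factoring out 4 leaves 4(64b^4 + 128b^3 + 92b^2 + 28b + 6).

4(64b^4 + 128b^3 + 92b^2 + 28b + 6)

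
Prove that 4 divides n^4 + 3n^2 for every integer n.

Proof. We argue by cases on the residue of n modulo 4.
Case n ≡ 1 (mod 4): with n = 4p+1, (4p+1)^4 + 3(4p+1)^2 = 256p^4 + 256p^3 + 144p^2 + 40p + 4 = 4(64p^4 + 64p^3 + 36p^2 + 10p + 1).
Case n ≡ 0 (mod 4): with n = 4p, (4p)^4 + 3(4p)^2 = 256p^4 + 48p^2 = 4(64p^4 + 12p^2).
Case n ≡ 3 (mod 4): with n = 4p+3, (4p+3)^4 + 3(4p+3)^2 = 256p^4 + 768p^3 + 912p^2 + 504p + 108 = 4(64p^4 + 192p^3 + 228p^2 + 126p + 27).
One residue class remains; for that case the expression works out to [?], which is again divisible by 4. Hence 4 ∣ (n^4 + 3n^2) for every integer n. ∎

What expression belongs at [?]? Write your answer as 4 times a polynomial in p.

4(64p^4 + 128p^3 + 108p^2 + 44p + 7)

The residues treated are {1, 0, 3}, so the missing case is n ≡ 2 (mod 4); write n = 4p+2.
Then (4p+2)^4 + 3(4p+2)^2 = 256p^4 + 512p^3 + 432p^2 + 176p + 28 = 4(64p^4 + 128p^3 + 108p^2 + 44p + 7).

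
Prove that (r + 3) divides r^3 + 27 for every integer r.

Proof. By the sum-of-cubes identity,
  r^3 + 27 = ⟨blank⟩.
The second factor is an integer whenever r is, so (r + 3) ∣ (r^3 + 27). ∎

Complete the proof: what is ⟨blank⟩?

(r + 3)(r^2 - 3r + 9)

Polynomial division of r^3 + 27 by r + 3 leaves remainder 0 and quotient r^2 - 3r + 9.
Hence r^3 + 27 = (r + 3)(r^2 - 3r + 9).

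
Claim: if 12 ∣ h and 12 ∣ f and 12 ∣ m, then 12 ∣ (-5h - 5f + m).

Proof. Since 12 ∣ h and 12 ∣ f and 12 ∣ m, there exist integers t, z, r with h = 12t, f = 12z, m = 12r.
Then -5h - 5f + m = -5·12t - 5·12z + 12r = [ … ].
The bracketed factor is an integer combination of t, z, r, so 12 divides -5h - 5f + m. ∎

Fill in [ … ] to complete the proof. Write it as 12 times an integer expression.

12(r - 5t - 5z)

Each term has a factor of 12: -5·12t - 5·12z + 12r = 12·(r - 5t - 5z).
Since r - 5t - 5z is an integer, 12 ∣ (-5h - 5f + m).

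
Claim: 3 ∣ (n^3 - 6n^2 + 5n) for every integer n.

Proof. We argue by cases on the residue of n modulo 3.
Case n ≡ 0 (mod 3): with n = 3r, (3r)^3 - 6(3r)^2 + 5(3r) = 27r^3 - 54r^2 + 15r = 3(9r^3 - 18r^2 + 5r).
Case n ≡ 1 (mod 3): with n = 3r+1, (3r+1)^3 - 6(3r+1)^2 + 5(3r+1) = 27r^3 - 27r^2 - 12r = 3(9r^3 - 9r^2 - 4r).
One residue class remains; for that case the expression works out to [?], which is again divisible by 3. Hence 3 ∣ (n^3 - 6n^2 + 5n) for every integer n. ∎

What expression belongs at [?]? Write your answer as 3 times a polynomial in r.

3(9r^3 - 7r - 2)

Only n ≡ 2 (mod 3) is unaccounted for. Put n = 3r+2:
(3r+2)^3 - 6(3r+2)^2 + 5(3r+2) expands to 27r^3 - 21r - 6,
and factoring out 3 leaves 3(9r^3 - 7r - 2).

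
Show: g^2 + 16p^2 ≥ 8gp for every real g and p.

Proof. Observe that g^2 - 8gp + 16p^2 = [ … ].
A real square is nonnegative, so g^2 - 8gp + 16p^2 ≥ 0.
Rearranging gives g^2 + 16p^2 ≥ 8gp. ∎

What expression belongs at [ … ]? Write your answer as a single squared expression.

The leading and trailing coefficients are 1^2 and 4^2, and 8 = 2·1·4, so the trinomial is (g - 4p)^2.
Hence g^2 - 8gp + 16p^2 ≥ 0.

(g - 4p)^2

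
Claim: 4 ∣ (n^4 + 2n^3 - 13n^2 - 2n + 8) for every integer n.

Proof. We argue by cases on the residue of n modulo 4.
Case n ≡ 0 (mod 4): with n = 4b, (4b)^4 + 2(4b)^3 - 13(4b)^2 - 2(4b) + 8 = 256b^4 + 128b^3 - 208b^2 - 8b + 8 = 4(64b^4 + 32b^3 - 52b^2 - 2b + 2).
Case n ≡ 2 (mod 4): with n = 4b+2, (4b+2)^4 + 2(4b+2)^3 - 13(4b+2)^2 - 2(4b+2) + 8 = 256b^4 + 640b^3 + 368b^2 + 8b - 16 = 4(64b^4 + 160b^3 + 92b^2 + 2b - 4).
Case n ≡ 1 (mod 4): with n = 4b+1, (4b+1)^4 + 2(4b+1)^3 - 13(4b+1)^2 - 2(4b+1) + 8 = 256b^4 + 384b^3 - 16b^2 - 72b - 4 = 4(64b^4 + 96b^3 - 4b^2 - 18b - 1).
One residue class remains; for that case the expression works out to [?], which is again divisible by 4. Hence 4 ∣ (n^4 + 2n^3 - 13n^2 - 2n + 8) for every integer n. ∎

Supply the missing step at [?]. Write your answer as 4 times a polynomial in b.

4(64b^4 + 224b^3 + 236b^2 + 82b + 5)

The residues treated are {0, 2, 1}, so the missing case is n ≡ 3 (mod 4); write n = 4b+3.
Then (4b+3)^4 + 2(4b+3)^3 - 13(4b+3)^2 - 2(4b+3) + 8 = 256b^4 + 896b^3 + 944b^2 + 328b + 20 = 4(64b^4 + 224b^3 + 236b^2 + 82b + 5).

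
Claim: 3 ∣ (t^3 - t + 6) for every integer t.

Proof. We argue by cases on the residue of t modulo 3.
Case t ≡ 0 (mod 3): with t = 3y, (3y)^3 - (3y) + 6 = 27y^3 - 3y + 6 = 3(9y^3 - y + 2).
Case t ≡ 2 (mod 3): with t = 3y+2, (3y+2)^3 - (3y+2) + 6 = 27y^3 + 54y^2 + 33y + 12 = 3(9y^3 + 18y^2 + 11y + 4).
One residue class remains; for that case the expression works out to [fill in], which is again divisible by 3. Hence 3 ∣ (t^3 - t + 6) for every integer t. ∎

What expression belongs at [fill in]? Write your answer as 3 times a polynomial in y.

Only t ≡ 1 (mod 3) is unaccounted for. Put t = 3y+1:
(3y+1)^3 - (3y+1) + 6 expands to 27y^3 + 27y^2 + 6y + 6,
and factoring out 3 leaves 3(9y^3 + 9y^2 + 2y + 2).

3(9y^3 + 9y^2 + 2y + 2)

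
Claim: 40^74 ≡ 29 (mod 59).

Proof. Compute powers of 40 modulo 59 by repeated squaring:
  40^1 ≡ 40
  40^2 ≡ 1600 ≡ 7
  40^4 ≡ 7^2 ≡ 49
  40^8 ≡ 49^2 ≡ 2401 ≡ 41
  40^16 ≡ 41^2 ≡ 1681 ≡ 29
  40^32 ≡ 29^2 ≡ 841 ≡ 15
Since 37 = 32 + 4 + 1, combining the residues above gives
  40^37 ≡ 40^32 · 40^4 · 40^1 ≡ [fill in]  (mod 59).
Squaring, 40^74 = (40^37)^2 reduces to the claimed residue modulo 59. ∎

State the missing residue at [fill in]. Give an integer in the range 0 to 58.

Multiply the listed residues: 15 · 49 · 40 = 735 → 29400.
Reducing modulo 59: 29400 = 498·59 + 18, so 40^37 ≡ 18.

18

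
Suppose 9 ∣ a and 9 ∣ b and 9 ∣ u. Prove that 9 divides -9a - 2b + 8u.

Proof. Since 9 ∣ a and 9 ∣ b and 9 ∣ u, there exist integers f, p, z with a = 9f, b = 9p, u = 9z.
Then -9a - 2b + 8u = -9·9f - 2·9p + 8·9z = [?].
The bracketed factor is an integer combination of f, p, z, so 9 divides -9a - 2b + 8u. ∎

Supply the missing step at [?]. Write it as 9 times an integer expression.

Each term has a factor of 9: -9·9f - 2·9p + 8·9z = 9·(-9f - 2p + 8z).
Since -9f - 2p + 8z is an integer, 9 ∣ (-9a - 2b + 8u).

9(-9f - 2p + 8z)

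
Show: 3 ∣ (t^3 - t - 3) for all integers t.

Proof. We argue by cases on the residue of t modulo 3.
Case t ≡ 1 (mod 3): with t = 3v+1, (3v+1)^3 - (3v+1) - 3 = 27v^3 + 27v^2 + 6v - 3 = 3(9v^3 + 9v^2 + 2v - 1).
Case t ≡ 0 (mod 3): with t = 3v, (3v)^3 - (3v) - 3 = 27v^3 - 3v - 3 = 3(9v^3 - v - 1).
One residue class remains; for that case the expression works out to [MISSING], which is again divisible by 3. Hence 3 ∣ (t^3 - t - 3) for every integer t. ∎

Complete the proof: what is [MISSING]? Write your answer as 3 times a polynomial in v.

The residues treated are {1, 0}, so the missing case is t ≡ 2 (mod 3); write t = 3v+2.
Then (3v+2)^3 - (3v+2) - 3 = 27v^3 + 54v^2 + 33v + 3 = 3(9v^3 + 18v^2 + 11v + 1).

3(9v^3 + 18v^2 + 11v + 1)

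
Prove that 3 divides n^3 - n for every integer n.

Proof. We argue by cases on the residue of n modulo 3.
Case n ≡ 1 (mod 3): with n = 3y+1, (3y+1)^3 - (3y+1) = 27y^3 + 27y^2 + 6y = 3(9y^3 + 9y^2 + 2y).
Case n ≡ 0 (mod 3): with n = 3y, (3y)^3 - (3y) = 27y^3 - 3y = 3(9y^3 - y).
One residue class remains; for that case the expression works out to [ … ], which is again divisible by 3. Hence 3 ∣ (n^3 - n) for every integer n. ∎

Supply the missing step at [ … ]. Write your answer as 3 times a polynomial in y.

The residues treated are {1, 0}, so the missing case is n ≡ 2 (mod 3); write n = 3y+2.
Then (3y+2)^3 - (3y+2) = 27y^3 + 54y^2 + 33y + 6 = 3(9y^3 + 18y^2 + 11y + 2).

3(9y^3 + 18y^2 + 11y + 2)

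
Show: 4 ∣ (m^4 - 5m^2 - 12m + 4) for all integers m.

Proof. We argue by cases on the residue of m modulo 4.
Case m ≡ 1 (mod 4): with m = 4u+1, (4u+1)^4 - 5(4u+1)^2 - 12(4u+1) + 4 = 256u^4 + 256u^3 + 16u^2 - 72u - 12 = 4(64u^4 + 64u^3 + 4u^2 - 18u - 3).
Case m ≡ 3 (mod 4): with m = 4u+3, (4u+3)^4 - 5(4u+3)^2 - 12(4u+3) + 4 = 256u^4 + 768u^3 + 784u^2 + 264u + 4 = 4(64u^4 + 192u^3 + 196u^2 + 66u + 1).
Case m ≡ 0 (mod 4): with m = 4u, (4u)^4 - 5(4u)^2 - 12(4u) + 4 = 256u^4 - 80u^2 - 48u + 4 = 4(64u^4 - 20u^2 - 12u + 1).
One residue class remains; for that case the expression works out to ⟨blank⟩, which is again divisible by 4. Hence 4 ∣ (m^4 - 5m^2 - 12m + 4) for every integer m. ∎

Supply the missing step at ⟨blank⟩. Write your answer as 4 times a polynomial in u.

Only m ≡ 2 (mod 4) is unaccounted for. Put m = 4u+2:
(4u+2)^4 - 5(4u+2)^2 - 12(4u+2) + 4 expands to 256u^4 + 512u^3 + 304u^2 - 24,
and factoring out 4 leaves 4(64u^4 + 128u^3 + 76u^2 - 6).

4(64u^4 + 128u^3 + 76u^2 - 6)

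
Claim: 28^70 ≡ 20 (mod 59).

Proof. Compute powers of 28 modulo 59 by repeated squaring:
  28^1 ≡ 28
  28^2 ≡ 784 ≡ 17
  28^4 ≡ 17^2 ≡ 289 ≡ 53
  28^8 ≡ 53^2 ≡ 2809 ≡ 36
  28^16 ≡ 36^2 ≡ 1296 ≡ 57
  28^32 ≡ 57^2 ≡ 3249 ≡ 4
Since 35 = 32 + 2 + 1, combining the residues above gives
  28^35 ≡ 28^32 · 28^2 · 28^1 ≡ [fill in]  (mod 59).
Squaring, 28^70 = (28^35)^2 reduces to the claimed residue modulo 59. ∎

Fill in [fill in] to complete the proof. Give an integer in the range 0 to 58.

16

Multiply the listed residues: 4 · 17 · 28 = 68 → 1904.
Reducing modulo 59: 1904 = 32·59 + 16, so 28^35 ≡ 16.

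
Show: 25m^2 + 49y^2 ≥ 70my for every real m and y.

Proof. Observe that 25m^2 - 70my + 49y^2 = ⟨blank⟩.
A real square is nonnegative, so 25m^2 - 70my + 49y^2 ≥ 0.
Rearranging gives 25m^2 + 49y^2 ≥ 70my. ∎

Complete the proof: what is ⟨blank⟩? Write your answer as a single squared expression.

The leading and trailing coefficients are 5^2 and 7^2, and 70 = 2·5·7, so the trinomial is (5m - 7y)^2.
Hence 25m^2 - 70my + 49y^2 ≥ 0.

(5m - 7y)^2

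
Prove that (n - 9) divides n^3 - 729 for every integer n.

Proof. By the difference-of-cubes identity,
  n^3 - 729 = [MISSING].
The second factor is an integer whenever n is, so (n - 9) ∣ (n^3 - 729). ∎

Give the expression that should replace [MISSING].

(n - 9)(n^2 + 9n + 81)

Polynomial division of n^3 - 729 by n - 9 leaves remainder 0 and quotient n^2 + 9n + 81.
Hence n^3 - 729 = (n - 9)(n^2 + 9n + 81).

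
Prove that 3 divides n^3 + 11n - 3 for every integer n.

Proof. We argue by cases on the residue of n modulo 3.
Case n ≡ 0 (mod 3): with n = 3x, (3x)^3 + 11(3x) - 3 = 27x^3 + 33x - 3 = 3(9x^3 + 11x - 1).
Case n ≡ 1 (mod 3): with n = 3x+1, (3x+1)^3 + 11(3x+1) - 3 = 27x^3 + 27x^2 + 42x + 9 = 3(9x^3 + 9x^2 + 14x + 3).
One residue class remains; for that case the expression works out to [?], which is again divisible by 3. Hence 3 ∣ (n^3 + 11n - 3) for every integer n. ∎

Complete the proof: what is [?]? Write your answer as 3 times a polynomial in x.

3(9x^3 + 18x^2 + 23x + 9)

The residues treated are {0, 1}, so the missing case is n ≡ 2 (mod 3); write n = 3x+2.
Then (3x+2)^3 + 11(3x+2) - 3 = 27x^3 + 54x^2 + 69x + 27 = 3(9x^3 + 18x^2 + 23x + 9).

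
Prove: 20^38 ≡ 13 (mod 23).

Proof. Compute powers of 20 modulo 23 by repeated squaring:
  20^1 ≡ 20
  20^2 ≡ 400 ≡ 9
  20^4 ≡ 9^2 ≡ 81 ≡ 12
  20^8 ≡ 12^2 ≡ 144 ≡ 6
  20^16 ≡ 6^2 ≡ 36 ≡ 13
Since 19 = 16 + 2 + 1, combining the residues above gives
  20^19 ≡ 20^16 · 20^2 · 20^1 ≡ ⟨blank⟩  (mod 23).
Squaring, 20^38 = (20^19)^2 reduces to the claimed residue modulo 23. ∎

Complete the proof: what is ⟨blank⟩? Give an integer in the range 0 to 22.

Multiply the listed residues: 13 · 9 · 20 = 117 → 2340.
Reducing modulo 23: 2340 = 101·23 + 17, so 20^19 ≡ 17.

17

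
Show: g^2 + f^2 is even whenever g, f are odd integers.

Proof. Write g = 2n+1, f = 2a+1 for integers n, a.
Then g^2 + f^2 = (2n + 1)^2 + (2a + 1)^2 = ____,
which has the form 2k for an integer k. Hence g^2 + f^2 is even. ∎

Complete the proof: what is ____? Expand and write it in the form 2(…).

2(2a^2 + 2a + 2n^2 + 2n + 1)

(2n + 1)^2 + (2a + 1)^2 = 4a^2 + 4a + 4n^2 + 4n + 2
= 2(2a^2 + 2a + 2n^2 + 2n + 1).
Since 2a^2 + 2a + 2n^2 + 2n + 1 is an integer, the sum of squares is of the form 2k for an integer k.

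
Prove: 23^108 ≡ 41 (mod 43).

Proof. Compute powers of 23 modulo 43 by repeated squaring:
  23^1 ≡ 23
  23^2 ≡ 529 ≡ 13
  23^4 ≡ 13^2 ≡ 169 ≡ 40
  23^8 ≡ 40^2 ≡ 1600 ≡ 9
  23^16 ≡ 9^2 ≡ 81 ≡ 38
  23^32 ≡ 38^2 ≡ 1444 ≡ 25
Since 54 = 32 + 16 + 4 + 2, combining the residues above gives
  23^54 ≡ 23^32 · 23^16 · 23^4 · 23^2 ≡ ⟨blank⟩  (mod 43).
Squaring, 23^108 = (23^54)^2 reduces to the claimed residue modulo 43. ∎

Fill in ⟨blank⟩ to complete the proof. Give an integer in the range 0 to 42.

16

23^32 · 23^16 · 23^4 · 23^2 ≡ 25 · 38 · 40 · 13 = 494000.
494000 mod 43 = 16, so 23^54 ≡ 16 (mod 43).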